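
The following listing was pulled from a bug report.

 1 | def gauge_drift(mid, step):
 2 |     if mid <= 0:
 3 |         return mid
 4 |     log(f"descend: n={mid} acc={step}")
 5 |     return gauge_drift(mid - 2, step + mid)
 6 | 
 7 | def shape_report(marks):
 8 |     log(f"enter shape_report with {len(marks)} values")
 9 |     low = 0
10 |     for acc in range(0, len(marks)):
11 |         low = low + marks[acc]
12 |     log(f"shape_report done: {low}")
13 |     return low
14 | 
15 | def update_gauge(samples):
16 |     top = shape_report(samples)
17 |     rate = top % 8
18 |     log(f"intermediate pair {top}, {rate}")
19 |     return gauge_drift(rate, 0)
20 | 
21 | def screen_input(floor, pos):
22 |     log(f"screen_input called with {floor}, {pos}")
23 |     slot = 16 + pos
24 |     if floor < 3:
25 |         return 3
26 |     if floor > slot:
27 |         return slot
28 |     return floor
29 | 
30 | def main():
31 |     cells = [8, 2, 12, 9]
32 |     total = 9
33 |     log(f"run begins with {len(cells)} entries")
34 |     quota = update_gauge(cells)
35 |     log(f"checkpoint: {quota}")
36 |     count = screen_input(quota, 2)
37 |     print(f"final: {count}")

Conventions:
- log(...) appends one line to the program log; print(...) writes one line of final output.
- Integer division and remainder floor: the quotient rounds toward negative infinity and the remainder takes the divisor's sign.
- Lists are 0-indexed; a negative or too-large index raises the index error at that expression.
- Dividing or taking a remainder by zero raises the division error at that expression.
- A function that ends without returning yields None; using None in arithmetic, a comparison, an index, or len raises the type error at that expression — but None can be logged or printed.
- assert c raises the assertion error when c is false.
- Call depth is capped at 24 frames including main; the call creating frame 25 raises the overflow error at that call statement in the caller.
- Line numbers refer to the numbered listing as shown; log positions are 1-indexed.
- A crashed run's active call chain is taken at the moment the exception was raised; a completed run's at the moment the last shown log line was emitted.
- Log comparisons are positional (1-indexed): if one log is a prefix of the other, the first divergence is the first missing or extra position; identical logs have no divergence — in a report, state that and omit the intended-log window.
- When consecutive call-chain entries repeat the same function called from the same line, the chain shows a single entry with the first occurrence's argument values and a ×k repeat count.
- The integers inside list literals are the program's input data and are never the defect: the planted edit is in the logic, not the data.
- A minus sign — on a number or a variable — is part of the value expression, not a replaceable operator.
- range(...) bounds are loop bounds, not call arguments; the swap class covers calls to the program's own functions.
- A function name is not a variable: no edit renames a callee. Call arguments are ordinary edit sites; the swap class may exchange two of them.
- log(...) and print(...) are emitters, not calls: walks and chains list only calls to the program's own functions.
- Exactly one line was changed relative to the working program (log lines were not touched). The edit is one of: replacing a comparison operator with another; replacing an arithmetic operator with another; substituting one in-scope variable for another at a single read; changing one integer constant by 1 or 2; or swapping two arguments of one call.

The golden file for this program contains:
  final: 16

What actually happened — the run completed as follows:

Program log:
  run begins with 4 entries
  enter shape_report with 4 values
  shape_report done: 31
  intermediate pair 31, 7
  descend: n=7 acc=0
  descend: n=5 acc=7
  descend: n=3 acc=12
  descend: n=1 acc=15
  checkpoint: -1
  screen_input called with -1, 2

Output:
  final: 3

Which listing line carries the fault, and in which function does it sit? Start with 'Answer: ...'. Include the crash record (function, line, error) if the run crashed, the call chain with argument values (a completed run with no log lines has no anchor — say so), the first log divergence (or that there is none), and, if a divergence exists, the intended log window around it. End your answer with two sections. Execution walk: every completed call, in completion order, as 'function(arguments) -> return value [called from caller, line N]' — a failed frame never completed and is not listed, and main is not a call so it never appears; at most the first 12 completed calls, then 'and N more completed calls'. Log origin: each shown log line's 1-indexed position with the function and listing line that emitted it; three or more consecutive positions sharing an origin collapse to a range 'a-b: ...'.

Answer: the defect is in gauge_drift at line 3.
Key fact: Position 9 is the first bad log line: 'checkpoint: -1' should read 'checkpoint: 16'.
Call chain: main -> screen_input(-1, 2) (called at line 36).
First divergence: position 9; shown 'checkpoint: -1' vs intended 'checkpoint: 16'.
Intended log window:
  7: descend: n=3 acc=12
  8: descend: n=1 acc=15
  9: checkpoint: 16
  10: screen_input called with 16, 2
Execution walk:
  shape_report([8, 2, 12, 9]) -> 31  [called from update_gauge, line 16]
  gauge_drift(-1, 16) -> -1  [called from gauge_drift, line 5]
  gauge_drift(1, 15) -> -1  [called from gauge_drift, line 5]
  gauge_drift(3, 12) -> -1  [called from gauge_drift, line 5]
  gauge_drift(5, 7) -> -1  [called from gauge_drift, line 5]
  gauge_drift(7, 0) -> -1  [called from update_gauge, line 19]
  update_gauge([8, 2, 12, 9]) -> -1  [called from main, line 34]
  screen_input(-1, 2) -> 3  [called from main, line 36]
Log origins:
  1: logged in main at line 33
  2: logged in shape_report at line 8
  3: logged in shape_report at line 12
  4: logged in update_gauge at line 18
  5-8: logged in gauge_drift at line 4
  9: logged in main at line 35
  10: logged in screen_input at line 22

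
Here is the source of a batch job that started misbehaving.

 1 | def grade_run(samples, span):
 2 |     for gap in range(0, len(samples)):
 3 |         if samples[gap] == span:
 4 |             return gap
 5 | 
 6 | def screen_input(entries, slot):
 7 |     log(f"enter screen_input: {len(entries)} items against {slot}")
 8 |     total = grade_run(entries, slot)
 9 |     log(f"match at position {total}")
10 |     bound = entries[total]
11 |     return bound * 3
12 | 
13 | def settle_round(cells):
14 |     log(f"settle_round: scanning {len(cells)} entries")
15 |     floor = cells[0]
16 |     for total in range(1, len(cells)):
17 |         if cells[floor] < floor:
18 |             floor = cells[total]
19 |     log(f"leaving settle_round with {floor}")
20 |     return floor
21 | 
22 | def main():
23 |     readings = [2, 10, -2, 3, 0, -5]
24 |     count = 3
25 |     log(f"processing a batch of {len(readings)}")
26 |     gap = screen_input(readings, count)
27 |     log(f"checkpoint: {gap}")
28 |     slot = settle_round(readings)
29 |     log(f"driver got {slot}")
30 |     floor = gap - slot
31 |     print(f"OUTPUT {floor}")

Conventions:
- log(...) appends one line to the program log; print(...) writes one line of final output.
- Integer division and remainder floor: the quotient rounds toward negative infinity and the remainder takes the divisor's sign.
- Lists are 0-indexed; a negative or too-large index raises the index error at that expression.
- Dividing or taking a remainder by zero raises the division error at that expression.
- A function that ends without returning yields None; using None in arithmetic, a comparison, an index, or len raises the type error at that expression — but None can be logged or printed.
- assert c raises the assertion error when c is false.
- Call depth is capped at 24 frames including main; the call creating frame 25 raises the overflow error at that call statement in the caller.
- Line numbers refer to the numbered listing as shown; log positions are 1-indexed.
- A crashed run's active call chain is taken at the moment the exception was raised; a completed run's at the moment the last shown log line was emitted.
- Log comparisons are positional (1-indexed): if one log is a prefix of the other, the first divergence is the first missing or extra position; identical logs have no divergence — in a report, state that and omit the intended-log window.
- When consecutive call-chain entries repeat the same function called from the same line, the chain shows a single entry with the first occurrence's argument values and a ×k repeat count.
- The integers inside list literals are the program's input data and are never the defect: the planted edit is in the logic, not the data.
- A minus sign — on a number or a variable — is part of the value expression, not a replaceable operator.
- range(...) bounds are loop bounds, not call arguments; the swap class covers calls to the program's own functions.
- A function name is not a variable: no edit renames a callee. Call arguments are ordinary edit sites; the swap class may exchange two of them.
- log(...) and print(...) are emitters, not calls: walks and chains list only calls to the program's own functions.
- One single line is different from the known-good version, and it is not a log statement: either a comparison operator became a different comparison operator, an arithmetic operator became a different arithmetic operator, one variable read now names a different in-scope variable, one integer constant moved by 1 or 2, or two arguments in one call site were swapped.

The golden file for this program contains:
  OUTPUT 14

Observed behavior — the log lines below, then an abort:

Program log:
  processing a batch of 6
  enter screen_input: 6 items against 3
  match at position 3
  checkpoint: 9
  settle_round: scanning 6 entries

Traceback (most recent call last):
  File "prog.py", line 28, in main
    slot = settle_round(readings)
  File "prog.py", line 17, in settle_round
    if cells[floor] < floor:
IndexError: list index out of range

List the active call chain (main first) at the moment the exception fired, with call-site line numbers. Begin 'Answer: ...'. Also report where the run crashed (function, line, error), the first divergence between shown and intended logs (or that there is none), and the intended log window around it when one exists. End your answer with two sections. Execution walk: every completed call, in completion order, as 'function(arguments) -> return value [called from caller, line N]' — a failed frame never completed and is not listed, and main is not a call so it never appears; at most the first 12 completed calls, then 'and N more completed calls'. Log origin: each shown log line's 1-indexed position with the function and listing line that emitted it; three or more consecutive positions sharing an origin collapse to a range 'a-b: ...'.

Answer: main -> settle_round (called at line 28).
Key observation: A complete run would log 'leaving settle_round with -5' next, but this one stopped at 5 lines.
Crash: settle_round, line 17, IndexError.
First divergence: position 6 — after 5 matching lines the faulty run goes silent; intended next line 'leaving settle_round with -5'.
Intended log window:
  4: checkpoint: 9
  5: settle_round: scanning 6 entries
  6: leaving settle_round with -5
  7: driver got -5
Execution walk:
  grade_run([2, 10, -2, 3, 0, -5], 3) -> 3  [called from screen_input, line 8]
  screen_input([2, 10, -2, 3, 0, -5], 3) -> 9  [called from main, line 26]
Log origins:
  1 — main, line 25
  2 — screen_input, line 7
  3 — screen_input, line 9
  4 — main, line 27
  5 — settle_round, line 14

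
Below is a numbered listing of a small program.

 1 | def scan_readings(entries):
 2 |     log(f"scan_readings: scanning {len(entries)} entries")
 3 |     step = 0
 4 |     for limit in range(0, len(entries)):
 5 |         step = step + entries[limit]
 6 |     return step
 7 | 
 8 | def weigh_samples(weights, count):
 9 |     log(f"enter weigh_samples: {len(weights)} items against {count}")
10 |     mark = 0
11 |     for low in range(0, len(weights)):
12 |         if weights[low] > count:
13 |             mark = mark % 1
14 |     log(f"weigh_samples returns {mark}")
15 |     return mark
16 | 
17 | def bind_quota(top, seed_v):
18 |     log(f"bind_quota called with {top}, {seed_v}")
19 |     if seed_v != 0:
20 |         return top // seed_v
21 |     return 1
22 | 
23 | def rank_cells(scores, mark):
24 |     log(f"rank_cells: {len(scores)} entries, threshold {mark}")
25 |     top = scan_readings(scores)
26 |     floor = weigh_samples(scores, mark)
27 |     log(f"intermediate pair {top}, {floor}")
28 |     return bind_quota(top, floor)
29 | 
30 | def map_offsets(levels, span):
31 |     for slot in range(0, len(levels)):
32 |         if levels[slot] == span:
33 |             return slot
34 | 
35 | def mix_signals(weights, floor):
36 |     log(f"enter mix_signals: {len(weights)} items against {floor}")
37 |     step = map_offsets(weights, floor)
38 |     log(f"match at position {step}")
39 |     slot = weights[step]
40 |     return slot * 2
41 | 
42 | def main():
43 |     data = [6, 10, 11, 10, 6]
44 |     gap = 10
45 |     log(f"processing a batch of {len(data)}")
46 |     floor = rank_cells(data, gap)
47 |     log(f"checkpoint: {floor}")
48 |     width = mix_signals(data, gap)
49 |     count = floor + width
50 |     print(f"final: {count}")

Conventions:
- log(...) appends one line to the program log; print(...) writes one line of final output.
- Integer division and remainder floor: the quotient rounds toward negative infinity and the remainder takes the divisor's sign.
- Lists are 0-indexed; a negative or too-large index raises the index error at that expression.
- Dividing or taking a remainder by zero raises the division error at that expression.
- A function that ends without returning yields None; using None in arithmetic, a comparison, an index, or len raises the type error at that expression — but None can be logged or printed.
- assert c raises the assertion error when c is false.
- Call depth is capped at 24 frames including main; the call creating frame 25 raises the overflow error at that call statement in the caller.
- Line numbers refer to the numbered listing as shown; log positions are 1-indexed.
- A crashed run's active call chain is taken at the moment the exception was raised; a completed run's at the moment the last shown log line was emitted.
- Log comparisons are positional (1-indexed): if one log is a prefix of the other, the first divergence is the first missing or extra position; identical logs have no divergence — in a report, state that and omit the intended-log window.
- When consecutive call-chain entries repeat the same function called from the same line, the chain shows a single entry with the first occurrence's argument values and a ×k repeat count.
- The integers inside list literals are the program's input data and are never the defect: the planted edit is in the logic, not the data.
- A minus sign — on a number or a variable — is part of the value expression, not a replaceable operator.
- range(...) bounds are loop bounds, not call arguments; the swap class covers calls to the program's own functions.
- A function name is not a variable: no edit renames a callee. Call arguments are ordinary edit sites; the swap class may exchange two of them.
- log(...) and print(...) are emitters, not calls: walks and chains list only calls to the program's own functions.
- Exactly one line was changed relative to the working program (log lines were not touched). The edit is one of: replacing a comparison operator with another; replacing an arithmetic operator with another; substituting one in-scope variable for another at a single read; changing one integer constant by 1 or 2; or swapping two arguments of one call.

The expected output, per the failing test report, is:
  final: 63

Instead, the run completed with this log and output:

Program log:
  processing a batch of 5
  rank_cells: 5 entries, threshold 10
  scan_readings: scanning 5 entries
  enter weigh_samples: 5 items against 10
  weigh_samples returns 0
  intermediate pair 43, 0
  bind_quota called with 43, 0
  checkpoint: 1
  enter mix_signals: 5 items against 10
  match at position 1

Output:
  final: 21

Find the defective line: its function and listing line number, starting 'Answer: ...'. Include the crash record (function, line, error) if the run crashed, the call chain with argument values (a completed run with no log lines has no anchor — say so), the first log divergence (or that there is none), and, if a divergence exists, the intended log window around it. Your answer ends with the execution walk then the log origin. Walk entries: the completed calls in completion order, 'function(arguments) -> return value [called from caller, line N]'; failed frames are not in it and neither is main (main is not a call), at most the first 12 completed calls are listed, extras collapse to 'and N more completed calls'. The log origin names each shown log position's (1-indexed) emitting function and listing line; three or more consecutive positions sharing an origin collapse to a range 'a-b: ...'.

Answer: the defect is in weigh_samples at line 13.
Key fact: At log position 5 the runs split — shown 'weigh_samples returns 0', but the working version logs 'weigh_samples returns 1'.
Call chain: main -> mix_signals([6, 10, 11, 10, 6], 10) (called at line 48).
First divergence: position 5; shown 'weigh_samples returns 0' vs intended 'weigh_samples returns 1'.
Intended log window:
  3: scan_readings: scanning 5 entries
  4: enter weigh_samples: 5 items against 10
  5: weigh_samples returns 1
  6: intermediate pair 43, 1
Execution walk:
  scan_readings([6, 10, 11, 10, 6]) -> 43  [called from rank_cells, line 25]
  weigh_samples([6, 10, 11, 10, 6], 10) -> 0  [called from rank_cells, line 26]
  bind_quota(43, 0) -> 1  [called from rank_cells, line 28]
  rank_cells([6, 10, 11, 10, 6], 10) -> 1  [called from main, line 46]
  map_offsets([6, 10, 11, 10, 6], 10) -> 1  [called from mix_signals, line 37]
  mix_signals([6, 10, 11, 10, 6], 10) -> 20  [called from main, line 48]
Log origin:
  1: logged in main at line 45
  2: logged in rank_cells at line 24
  3: logged in scan_readings at line 2
  4: logged in weigh_samples at line 9
  5: logged in weigh_samples at line 14
  6: logged in rank_cells at line 27
  7: logged in bind_quota at line 18
  8: logged in main at line 47
  9: logged in mix_signals at line 36
  10: logged in mix_signals at line 38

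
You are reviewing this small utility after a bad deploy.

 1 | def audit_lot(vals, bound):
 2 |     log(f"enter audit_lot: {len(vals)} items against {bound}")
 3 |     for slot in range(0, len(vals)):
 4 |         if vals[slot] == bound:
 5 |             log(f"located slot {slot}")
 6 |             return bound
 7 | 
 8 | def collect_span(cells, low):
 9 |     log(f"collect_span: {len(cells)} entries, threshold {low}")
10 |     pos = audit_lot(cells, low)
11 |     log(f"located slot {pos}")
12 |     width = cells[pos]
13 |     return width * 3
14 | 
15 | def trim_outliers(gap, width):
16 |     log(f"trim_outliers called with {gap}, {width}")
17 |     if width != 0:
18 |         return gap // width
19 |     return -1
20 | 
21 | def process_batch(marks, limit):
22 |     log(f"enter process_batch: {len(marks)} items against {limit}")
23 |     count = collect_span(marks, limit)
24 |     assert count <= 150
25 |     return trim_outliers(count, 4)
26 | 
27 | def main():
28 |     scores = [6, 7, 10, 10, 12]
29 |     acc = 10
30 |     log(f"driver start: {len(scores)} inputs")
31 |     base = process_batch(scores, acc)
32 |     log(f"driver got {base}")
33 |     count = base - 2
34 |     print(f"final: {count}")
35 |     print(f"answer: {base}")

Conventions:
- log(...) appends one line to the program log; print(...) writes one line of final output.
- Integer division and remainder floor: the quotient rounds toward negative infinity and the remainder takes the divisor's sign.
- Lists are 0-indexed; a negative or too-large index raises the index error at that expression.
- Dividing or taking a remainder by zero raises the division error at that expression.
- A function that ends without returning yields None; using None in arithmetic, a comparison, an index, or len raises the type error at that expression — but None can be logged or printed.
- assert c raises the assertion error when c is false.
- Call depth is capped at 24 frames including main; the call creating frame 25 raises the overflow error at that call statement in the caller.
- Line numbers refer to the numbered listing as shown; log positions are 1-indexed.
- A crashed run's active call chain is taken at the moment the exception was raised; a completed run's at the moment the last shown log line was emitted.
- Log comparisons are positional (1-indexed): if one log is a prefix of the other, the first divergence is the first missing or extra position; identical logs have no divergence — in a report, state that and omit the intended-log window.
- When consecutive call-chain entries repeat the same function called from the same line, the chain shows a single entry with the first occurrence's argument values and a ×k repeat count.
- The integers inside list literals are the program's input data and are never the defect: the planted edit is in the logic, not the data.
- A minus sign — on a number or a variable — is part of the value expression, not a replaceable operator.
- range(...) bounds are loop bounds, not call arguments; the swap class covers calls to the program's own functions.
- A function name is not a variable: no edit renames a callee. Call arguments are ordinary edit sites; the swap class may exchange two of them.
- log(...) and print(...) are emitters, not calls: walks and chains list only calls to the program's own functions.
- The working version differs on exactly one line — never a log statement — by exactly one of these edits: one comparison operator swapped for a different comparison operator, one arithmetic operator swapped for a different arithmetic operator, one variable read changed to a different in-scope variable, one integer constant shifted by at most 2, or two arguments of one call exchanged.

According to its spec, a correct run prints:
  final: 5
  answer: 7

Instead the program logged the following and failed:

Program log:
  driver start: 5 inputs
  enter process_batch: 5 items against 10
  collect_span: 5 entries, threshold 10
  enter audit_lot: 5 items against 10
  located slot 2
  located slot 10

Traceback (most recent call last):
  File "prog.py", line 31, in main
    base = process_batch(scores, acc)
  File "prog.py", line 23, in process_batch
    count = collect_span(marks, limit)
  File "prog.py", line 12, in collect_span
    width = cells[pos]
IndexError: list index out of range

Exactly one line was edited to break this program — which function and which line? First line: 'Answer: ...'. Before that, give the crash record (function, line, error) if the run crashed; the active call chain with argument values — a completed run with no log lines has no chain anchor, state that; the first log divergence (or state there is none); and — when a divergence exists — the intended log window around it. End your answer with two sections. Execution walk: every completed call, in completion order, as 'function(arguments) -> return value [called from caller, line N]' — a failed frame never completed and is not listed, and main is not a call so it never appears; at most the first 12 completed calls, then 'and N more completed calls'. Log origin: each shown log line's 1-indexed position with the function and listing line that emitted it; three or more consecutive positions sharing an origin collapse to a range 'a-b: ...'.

Answer: the defect is in audit_lot at line 6.
Key fact: At log position 6 the runs split — shown 'located slot 10', but the working version logs 'located slot 2'.
Crash: collect_span, line 12, IndexError.
Call chain: main -> process_batch([6, 7, 10, 10, 12], 10) (called at line 31) -> collect_span([6, 7, 10, 10, 12], 10) (called at line 23).
First divergence: position 6; shown 'located slot 10' vs intended 'located slot 2'.
Intended log window:
  4: enter audit_lot: 5 items against 10
  5: located slot 2
  6: located slot 2
  7: trim_outliers called with 30, 4
Execution walk:
  audit_lot([6, 7, 10, 10, 12], 10) -> 10  [called from collect_span, line 10]
Log line origins:
  1: from main, line 30
  2: from process_batch, line 22
  3: from collect_span, line 9
  4: from audit_lot, line 2
  5: from audit_lot, line 5
  6: from collect_span, line 11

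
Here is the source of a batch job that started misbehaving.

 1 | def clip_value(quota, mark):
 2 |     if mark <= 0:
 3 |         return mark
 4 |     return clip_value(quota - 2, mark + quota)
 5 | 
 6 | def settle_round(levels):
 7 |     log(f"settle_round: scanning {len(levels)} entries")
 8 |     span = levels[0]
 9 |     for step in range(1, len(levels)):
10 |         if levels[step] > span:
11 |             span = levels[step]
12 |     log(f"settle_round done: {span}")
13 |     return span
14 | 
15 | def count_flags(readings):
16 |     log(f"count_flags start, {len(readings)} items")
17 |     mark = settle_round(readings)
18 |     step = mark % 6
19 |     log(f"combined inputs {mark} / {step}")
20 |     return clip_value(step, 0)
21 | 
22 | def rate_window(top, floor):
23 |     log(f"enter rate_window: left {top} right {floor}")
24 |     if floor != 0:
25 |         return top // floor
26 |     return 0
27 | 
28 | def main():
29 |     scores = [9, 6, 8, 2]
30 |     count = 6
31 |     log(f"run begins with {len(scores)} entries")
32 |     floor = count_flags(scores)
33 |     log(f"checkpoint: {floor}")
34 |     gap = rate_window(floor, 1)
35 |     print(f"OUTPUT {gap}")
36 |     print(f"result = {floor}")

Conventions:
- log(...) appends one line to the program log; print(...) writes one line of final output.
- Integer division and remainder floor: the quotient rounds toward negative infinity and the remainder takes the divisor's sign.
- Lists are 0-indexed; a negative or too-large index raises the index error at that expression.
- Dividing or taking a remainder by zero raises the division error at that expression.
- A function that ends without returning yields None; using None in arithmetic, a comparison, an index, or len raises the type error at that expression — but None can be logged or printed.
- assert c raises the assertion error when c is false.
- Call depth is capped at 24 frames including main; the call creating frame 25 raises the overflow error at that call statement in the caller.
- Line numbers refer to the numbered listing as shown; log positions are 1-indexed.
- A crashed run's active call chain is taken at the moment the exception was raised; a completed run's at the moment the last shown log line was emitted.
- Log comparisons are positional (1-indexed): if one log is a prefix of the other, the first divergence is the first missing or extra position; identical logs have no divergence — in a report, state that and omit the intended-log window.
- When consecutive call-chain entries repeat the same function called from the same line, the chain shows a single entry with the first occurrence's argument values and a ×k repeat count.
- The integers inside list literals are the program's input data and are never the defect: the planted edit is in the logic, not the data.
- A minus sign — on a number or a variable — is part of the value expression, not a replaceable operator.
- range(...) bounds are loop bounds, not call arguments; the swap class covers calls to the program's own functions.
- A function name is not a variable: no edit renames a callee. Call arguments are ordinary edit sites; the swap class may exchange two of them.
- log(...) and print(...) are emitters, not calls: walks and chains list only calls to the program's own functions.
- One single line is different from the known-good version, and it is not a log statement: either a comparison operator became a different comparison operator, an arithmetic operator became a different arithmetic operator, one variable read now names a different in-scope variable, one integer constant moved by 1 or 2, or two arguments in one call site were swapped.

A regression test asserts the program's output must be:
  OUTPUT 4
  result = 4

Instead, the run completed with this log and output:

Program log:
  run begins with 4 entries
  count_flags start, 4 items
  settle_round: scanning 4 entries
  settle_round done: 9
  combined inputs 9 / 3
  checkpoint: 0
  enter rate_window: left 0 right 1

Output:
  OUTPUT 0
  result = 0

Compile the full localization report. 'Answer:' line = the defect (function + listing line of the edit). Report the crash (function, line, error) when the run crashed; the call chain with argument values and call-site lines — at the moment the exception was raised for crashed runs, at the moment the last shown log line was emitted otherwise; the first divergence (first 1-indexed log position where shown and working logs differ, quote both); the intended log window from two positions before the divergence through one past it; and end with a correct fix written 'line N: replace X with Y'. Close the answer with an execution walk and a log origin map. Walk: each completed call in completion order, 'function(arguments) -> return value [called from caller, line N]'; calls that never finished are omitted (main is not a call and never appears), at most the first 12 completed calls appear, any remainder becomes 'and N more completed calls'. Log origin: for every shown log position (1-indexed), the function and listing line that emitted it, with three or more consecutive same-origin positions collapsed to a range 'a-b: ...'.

Answer: the defect is in clip_value at line 2.
Core observation: Position 6 is the first bad log line: 'checkpoint: 0' should read 'checkpoint: 4'.
Call chain: main -> rate_window(0, 1) (called at line 34).
First divergence: position 6 — shown 'checkpoint: 0', intended 'checkpoint: 4'.
Intended log window:
  4: settle_round done: 9
  5: combined inputs 9 / 3
  6: checkpoint: 4
  7: enter rate_window: left 4 right 1
Execution walk:
  settle_round([9, 6, 8, 2]) -> 9  [called from count_flags, line 17]
  clip_value(3, 0) -> 0  [called from count_flags, line 20]
  count_flags([9, 6, 8, 2]) -> 0  [called from main, line 32]
  rate_window(0, 1) -> 0  [called from main, line 34]
Log line origins:
  1 — main, line 31
  2 — count_flags, line 16
  3 — settle_round, line 7
  4 — settle_round, line 12
  5 — count_flags, line 19
  6 — main, line 33
  7 — rate_window, line 23
A correct fix: line 2: replace `mark` with `quota`.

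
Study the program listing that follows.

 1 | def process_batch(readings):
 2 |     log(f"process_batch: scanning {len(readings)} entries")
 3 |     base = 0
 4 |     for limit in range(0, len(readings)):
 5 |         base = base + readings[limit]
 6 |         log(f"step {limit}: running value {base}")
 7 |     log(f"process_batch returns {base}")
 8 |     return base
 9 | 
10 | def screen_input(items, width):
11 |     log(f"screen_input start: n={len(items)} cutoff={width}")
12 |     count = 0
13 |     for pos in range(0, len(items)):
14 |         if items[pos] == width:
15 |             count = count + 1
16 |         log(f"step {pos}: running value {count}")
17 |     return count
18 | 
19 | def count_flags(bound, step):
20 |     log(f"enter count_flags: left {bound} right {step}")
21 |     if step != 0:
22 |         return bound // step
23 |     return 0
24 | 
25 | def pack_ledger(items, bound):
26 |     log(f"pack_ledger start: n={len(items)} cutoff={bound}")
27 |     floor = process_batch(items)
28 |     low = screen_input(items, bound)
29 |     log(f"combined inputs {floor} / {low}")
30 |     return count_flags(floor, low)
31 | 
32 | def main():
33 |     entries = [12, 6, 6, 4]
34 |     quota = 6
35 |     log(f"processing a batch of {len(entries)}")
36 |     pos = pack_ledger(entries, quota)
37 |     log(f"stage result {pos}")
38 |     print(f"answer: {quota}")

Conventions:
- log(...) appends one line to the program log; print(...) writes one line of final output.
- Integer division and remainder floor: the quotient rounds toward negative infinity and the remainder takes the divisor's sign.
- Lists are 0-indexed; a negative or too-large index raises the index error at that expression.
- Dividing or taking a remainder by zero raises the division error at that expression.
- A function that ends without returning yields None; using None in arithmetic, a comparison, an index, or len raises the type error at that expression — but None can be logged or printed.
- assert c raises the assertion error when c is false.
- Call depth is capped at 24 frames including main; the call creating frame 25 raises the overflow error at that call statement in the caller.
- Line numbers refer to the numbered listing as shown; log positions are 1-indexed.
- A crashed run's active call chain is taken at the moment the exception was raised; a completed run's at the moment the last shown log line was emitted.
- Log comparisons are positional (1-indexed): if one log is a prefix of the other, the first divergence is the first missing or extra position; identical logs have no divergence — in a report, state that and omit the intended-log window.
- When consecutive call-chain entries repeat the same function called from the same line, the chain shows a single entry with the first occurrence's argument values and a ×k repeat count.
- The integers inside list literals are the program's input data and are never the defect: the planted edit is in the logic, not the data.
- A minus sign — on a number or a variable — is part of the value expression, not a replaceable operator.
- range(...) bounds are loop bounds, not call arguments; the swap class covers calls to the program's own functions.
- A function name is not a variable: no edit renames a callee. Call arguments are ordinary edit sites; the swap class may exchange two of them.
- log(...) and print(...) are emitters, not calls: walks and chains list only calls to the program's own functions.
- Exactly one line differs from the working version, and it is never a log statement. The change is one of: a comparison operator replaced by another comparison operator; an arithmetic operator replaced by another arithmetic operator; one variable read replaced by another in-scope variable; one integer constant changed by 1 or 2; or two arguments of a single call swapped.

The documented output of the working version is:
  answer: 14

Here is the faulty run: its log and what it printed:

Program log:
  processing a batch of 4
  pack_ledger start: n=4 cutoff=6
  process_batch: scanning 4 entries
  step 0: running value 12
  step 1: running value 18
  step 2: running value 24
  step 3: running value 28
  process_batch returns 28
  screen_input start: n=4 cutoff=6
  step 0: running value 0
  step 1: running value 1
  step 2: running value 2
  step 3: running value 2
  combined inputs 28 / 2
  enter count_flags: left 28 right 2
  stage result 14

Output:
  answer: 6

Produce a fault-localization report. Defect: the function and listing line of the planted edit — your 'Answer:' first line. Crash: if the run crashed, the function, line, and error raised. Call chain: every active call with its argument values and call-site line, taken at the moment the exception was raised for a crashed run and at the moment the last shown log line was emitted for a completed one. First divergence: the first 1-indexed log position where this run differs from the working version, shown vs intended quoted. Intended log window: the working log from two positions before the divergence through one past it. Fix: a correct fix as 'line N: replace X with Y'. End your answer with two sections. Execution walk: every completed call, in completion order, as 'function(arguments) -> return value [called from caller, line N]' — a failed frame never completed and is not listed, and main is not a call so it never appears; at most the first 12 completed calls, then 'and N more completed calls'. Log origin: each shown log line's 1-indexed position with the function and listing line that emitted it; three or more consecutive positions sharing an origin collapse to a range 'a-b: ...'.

Answer: the defect is in main at line 38.
Key observation: The logs agree in full; only the final output differs.
Call chain: main.
First divergence: none — the logs agree in full.
Execution walk:
  process_batch([12, 6, 6, 4]) -> 28  [called from pack_ledger, line 27]
  screen_input([12, 6, 6, 4], 6) -> 2  [called from pack_ledger, line 28]
  count_flags(28, 2) -> 14  [called from pack_ledger, line 30]
  pack_ledger([12, 6, 6, 4], 6) -> 14  [called from main, line 36]
Log line origins:
  1: from main, line 35
  2: from pack_ledger, line 26
  3: from process_batch, line 2
  4-7: from process_batch, line 6
  8: from process_batch, line 7
  9: from screen_input, line 11
  10-13: from screen_input, line 16
  14: from pack_ledger, line 29
  15: from count_flags, line 20
  16: from main, line 37
A correct fix: line 38: replace `quota` with `pos`.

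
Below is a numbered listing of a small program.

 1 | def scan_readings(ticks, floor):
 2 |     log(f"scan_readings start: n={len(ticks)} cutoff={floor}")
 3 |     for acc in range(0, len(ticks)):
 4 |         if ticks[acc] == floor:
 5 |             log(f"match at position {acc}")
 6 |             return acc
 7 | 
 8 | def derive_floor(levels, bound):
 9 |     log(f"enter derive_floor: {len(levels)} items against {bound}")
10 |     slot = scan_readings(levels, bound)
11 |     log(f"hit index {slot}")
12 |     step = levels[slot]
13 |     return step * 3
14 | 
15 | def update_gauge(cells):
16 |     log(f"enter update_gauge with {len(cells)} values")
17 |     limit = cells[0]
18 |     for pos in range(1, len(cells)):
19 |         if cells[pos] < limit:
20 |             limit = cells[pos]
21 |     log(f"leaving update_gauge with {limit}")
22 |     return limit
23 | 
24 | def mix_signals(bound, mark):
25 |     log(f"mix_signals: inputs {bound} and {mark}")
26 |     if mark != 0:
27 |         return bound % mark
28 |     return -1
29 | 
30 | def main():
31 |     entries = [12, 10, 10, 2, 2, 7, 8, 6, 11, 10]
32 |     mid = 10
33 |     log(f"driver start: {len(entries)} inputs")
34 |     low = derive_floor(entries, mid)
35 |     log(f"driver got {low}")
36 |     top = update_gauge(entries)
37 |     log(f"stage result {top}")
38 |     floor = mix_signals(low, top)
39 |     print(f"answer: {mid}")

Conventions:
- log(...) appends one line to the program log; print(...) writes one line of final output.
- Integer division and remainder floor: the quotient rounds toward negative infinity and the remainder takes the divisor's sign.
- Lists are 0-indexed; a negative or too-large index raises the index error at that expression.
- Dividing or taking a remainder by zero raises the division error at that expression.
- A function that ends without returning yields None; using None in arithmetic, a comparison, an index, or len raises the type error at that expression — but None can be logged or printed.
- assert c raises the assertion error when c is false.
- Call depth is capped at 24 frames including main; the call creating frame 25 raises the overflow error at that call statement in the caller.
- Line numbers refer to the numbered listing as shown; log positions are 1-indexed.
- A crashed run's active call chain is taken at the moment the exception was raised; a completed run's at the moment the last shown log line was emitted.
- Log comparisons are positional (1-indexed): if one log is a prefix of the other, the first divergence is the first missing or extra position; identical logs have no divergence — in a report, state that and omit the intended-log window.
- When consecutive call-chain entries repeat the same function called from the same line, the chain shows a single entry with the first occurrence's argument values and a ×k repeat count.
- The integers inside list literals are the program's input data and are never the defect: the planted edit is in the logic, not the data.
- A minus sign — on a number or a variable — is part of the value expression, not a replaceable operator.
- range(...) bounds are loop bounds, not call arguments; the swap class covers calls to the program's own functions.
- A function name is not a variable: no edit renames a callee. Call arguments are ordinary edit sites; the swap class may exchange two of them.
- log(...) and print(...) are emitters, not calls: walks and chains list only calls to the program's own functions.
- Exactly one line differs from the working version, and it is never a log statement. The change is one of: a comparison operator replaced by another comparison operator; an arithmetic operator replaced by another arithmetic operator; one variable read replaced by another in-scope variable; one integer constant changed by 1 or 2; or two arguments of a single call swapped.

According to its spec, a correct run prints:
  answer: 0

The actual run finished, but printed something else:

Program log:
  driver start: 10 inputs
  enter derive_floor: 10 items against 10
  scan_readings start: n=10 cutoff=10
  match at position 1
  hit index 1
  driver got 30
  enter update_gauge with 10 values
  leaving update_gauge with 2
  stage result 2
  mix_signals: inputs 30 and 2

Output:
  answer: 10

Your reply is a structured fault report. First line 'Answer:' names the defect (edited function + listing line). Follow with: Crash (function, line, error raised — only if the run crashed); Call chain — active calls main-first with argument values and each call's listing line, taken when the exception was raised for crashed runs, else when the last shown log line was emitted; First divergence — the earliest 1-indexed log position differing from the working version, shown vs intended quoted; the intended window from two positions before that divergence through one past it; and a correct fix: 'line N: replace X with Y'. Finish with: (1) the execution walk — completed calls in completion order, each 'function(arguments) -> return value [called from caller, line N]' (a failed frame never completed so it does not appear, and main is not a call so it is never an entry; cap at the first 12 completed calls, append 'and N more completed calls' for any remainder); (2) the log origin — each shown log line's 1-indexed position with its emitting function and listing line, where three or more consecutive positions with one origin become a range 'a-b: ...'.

Answer: the defect is in main at line 39.
The tell: Log streams are identical — the defect surfaces only in the printed output.
Call chain: main -> mix_signals(30, 2) (called at line 38).
First divergence: none — the logs agree in full.
Execution walk:
  scan_readings([12, 10, 10, 2, 2, 7, 8, 6, 11, 10], 10) -> 1  [called from derive_floor, line 10]
  derive_floor([12, 10, 10, 2, 2, 7, 8, 6, 11, 10], 10) -> 30  [called from main, line 34]
  update_gauge([12, 10, 10, 2, 2, 7, 8, 6, 11, 10]) -> 2  [called from main, line 36]
  mix_signals(30, 2) -> 0  [called from main, line 38]
Log origins:
  1 — main, line 33
  2 — derive_floor, line 9
  3 — scan_readings, line 2
  4 — scan_readings, line 5
  5 — derive_floor, line 11
  6 — main, line 35
  7 — update_gauge, line 16
  8 — update_gauge, line 21
  9 — main, line 37
  10 — mix_signals, line 25
A correct fix: line 39: replace `mid` with `floor`.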